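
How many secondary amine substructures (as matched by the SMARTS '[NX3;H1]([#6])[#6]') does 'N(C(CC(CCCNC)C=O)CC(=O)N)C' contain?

[NX3;H1]([#6])[#6] is the SMARTS for a secondary amine: a trivalent nitrogen with one H, bonded to two carbons.
The molecule carries 2 separate instances of an N-methylamino group (-NHCH3) meeting every constraint; each maps to a distinct set of atoms, giving 2 matches.

2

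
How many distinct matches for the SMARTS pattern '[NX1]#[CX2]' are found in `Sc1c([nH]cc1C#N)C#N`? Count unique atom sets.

2

[NX1]#[CX2] is the SMARTS for a nitrile: a nitrogen triple-bonded to a two-connected carbon.
The molecule carries 2 separate instances of a nitrile (-C#N) meeting every constraint; each maps to a distinct set of atoms, giving 2 matches.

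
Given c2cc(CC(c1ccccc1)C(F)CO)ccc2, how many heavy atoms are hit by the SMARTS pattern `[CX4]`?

4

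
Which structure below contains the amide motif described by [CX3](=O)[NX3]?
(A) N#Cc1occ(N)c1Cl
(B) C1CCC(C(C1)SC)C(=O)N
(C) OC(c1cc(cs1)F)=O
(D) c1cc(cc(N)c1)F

[CX3](=O)[NX3] describes a carbonyl carbon bonded to a trivalent nitrogen (an amide).
(A) has a primary amino group (-NH2) but the -NH2 is not attached to a carbonyl carbon.
(B) contains a primary amide (-C(=O)NH2), which satisfies every atom and bond constraint.
(C) has a carboxylic acid group (-C(=O)OH) but the carbonyl is bonded to O, not to an NX3 nitrogen.
(D) has a primary amino group (-NH2) but the -NH2 is not attached to a carbonyl carbon.
So the answer is (B).

B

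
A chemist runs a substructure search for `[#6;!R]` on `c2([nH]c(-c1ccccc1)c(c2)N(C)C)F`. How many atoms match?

2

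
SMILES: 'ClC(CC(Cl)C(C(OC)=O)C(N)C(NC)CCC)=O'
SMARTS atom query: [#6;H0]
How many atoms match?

2

Check the 19 heavy atoms by environment: 3× C (H2) → no; 4× C (H1) → no; 2× C (H0) → match; 3× O (H0) → no; 3× C (H3) → no; 2× Cl (H0) → no; 1× N (H2) → no; 1× N (H1) → no.
That gives 2 matching atoms.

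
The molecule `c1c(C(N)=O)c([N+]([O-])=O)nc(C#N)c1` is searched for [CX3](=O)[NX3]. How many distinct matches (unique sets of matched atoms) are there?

1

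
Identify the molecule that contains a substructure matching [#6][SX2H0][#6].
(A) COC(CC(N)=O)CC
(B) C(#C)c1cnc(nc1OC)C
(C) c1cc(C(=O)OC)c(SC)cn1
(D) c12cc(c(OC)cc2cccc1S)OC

C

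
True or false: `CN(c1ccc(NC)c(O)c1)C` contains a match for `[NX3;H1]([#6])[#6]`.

True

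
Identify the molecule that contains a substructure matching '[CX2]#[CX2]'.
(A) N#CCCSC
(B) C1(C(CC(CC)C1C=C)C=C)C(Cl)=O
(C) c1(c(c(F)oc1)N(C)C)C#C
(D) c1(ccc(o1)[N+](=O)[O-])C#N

[CX2]#[CX2] describes a carbon-carbon triple bond (an alkyne).
(A) has a nitrile (-C#N) but the triple bond is C#N, not C#C.
(B) has a vinyl group (-CH=CH2) but the C=C is a double bond; both carbons are CX3, not CX2.
(C) contains an ethynyl group (-C#CH), which satisfies every atom and bond constraint.
(D) has a nitrile (-C#N) but the triple bond is C#N, not C#C.
So the answer is (C).

C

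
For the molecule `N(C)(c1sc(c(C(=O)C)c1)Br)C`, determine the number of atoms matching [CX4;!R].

3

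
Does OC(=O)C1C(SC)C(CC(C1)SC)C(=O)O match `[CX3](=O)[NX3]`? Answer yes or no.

No

The pattern [CX3](=O)[NX3] describes a carbonyl carbon bonded to a trivalent nitrogen — an amide.
The closest candidate here is a carboxylic acid group (-C(=O)OH), but the carbonyl is bonded to O, not to an NX3 nitrogen. No other fragment satisfies the full query, so there is no match.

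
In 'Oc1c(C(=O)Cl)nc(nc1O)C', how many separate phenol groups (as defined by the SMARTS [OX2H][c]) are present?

2

[OX2H][c] is the SMARTS for a phenol: a hydroxyl oxygen attached to an aromatic carbon.
The molecule carries 2 separate instances of a hydroxyl group (-OH) meeting every constraint; each maps to a distinct set of atoms, giving 2 matches.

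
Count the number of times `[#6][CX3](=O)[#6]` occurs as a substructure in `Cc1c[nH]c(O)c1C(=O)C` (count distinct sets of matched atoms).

1

[#6][CX3](=O)[#6] is the SMARTS for a ketone: a carbonyl carbon (no H) flanked by two carbons.
Exactly one fragment in the molecule meets all constraints, giving 1 match.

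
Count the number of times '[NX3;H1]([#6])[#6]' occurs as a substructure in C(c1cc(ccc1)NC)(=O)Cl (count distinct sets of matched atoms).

1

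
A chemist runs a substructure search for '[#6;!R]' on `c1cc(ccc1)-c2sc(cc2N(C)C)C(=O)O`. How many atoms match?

3

The query [#6;!R] means: carbon not in any ring.
Check the 17 heavy atoms by environment: 1× s (aromatic, in 5-ring) → no; 4× c (aromatic, in 5-ring) → no; 1× N (acyclic) → no; 3× C (acyclic) → match; 2× O (acyclic) → no; 6× c (aromatic, in 6-ring) → no.
That gives 3 matching atoms.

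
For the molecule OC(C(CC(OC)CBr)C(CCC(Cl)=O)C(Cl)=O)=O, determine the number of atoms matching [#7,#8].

5

The query [#7,#8] means: nitrogen or oxygen (comma = OR).
Check the 19 heavy atoms by environment: 11× C → no; 5× O → match; 1× Br → no; 2× Cl → no.
That gives 5 matching atoms.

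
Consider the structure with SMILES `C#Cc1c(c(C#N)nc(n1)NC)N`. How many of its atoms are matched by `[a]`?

6

The query [a] means: a matches any aromatic atom.
Check the 13 heavy atoms by environment: 2× n (aromatic) → match; 4× c (aromatic) → match; 3× N → no; 4× C → no.
Summing the matching environments: 2 + 4 = 6 matching atoms.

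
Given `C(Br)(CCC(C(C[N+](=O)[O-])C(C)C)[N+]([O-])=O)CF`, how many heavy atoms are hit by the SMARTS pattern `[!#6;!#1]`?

8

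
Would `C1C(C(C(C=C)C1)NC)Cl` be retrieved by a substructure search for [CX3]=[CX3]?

Yes

The pattern [CX3]=[CX3] describes a non-aromatic C=C double bond between two sp2 carbons — an alkene.
The molecule carries a vinyl group (-CH=CH2), whose atoms satisfy every constraint of the query, so the pattern matches.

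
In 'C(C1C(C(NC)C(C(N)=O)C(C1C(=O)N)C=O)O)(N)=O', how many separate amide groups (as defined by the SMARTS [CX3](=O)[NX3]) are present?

[CX3](=O)[NX3] is the SMARTS for an amide: a carbonyl carbon bonded to a trivalent nitrogen.
The molecule carries 3 separate instances of a primary amide (-C(=O)NH2) meeting every constraint; each maps to a distinct set of atoms, giving 3 matches.

3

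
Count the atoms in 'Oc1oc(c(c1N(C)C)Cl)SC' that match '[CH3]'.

3

Check the 12 heavy atoms by environment: 1× o (aromatic, H0) → no; 4× c (aromatic, H0) → no; 1× Cl (H0) → no; 1× S (H0) → no; 3× C (H3) → match; 1× N (H0) → no; 1× O (H1) → no.
That gives 3 matching atoms.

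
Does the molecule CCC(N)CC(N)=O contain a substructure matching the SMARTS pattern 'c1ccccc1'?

No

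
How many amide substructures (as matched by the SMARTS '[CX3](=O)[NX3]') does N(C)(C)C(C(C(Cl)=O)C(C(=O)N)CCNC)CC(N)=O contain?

[CX3](=O)[NX3] is the SMARTS for an amide: a carbonyl carbon bonded to a trivalent nitrogen.
The molecule carries 2 separate instances of a primary amide (-C(=O)NH2) meeting every constraint; each maps to a distinct set of atoms, giving 2 matches.

2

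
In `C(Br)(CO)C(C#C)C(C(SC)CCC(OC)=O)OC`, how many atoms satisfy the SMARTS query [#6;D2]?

4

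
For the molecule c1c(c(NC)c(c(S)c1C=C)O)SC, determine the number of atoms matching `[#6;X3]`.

Check the 14 heavy atoms by environment: 6× c (aromatic, X3) → match; 2× S (X2) → no; 2× C (X4) → no; 2× C (X3) → match; 1× O (X2) → no; 1× N (X3) → no.
Summing the matching environments: 6 + 2 = 8 matching atoms.

8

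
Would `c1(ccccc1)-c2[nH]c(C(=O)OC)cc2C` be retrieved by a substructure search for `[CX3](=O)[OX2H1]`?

No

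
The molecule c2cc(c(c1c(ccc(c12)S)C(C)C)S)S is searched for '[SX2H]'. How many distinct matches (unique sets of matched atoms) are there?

[SX2H] is the SMARTS for a thiol: an aliphatic sulfur with two connections, one being H.
The molecule carries 3 separate instances of a thiol (-SH) meeting every constraint; each maps to a distinct set of atoms, giving 3 matches.

3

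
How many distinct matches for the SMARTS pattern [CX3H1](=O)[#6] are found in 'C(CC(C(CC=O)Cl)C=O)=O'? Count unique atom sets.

3

[CX3H1](=O)[#6] is the SMARTS for an aldehyde: an sp2 carbon with one H, double-bonded to O and single-bonded to carbon.
The molecule carries 3 separate instances of an aldehyde (-CHO) meeting every constraint; each maps to a distinct set of atoms, giving 3 matches.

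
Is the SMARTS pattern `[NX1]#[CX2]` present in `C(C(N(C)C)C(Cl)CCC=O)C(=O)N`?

No

The pattern [NX1]#[CX2] describes a nitrogen triple-bonded to a two-connected carbon — a nitrile.
The closest candidate here is a primary amide (-C(=O)NH2), but the nitrogen is NX3, not NX1. No other fragment satisfies the full query, so there is no match.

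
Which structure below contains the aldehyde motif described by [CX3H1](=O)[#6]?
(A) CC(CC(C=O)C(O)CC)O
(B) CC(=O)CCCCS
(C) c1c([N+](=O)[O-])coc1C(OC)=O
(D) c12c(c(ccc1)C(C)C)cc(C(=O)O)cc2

A

[CX3H1](=O)[#6] describes an sp2 carbon with one H, double-bonded to O and single-bonded to carbon (an aldehyde).
(A) contains an aldehyde (-CHO), which satisfies every atom and bond constraint.
(B) has an acetyl/ketone group (-C(=O)CH3) but the carbonyl carbon has H0 (two carbon neighbours), not H1.
(C) has a methyl-ester group (-C(=O)OCH3) but the carbonyl carbon has H0, not H1.
(D) has a carboxylic acid group (-C(=O)OH) but the carbonyl carbon has H0 and is bonded to O, not H1.
So the answer is (A).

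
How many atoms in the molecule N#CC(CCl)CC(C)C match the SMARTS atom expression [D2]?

3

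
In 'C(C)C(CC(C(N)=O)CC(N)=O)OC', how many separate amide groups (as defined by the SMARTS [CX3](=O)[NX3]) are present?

2

[CX3](=O)[NX3] is the SMARTS for an amide: a carbonyl carbon bonded to a trivalent nitrogen.
The molecule carries 2 separate instances of a primary amide (-C(=O)NH2) meeting every constraint; each maps to a distinct set of atoms, giving 2 matches.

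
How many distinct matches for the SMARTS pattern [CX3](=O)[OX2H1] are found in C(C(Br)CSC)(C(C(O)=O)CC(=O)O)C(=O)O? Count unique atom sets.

[CX3](=O)[OX2H1] is the SMARTS for a carboxylic acid: an sp2 carbon double-bonded to O and single-bonded to an -OH oxygen.
The molecule carries 3 separate instances of a carboxylic acid group (-C(=O)OH) meeting every constraint; each maps to a distinct set of atoms, giving 3 matches.

3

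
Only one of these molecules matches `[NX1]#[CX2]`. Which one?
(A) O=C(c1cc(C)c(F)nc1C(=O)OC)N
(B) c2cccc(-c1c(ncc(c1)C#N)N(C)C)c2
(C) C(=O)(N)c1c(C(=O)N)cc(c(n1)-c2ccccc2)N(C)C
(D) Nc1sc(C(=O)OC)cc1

[NX1]#[CX2] describes a nitrogen triple-bonded to a two-connected carbon (a nitrile).
(A) has a primary amide (-C(=O)NH2) but the nitrogen is NX3, not NX1.
(B) contains a nitrile (-C#N), which satisfies every atom and bond constraint.
(C) has a primary amide (-C(=O)NH2) but the nitrogen is NX3, not NX1.
(D) has a primary amino group (-NH2) but the nitrogen is NX3 (three connections), not NX1 triple-bonded.
So the answer is (B).

B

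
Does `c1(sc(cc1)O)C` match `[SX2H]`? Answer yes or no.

The pattern [SX2H] describes an aliphatic sulfur with two connections, one being H — a thiol.
The closest candidate here is a hydroxyl group (-OH), but it is an -OH, not an -SH. No other fragment satisfies the full query, so there is no match.

No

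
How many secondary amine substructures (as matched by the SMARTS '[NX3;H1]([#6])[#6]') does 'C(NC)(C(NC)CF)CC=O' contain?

2

[NX3;H1]([#6])[#6] is the SMARTS for a secondary amine: a trivalent nitrogen with one H, bonded to two carbons.
The molecule carries 2 separate instances of an N-methylamino group (-NHCH3) meeting every constraint; each maps to a distinct set of atoms, giving 2 matches.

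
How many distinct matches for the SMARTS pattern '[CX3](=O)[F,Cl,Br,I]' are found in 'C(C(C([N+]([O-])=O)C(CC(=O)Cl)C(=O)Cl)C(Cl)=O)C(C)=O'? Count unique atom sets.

3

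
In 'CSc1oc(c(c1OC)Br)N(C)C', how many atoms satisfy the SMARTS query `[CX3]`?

The query [CX3] means: C with X3: aliphatic carbon with exactly 3 total connections.
Check the 13 heavy atoms by environment: 1× o (aromatic, X2) → no; 4× c (aromatic, X3) → no; 1× Br (X1) → no; 1× O (X2) → no; 4× C (X4) → no; 1× N (X3) → no; 1× S (X2) → no.
No environment satisfies the query, so 0 matching atoms.

0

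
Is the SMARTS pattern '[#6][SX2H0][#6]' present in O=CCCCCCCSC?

Yes

The pattern [#6][SX2H0][#6] describes an aliphatic sulfur bridging two carbons with no H on the sulfur — a thioether.
The molecule carries a methylthio ether (-SCH3), whose atoms satisfy every constraint of the query, so the pattern matches.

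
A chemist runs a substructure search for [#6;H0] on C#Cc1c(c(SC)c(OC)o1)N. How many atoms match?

5

The query [#6;H0] means: any carbon with no attached hydrogen.
Check the 12 heavy atoms by environment: 1× o (aromatic, H0) → no; 4× c (aromatic, H0) → match; 1× O (H0) → no; 2× C (H3) → no; 1× C (H0) → match; 1× C (H1) → no; 1× S (H0) → no; 1× N (H2) → no.
Summing the matching environments: 4 + 1 = 5 matching atoms.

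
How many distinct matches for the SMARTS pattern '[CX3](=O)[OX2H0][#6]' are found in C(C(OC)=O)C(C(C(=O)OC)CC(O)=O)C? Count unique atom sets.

2

[CX3](=O)[OX2H0][#6] is the SMARTS for an ester: a carbonyl carbon bonded to an oxygen that is itself bonded to carbon (no H on that O).
The molecule carries 2 separate instances of a methyl-ester group (-C(=O)OCH3) meeting every constraint; each maps to a distinct set of atoms, giving 2 matches.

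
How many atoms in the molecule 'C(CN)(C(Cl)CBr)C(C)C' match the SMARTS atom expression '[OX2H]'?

0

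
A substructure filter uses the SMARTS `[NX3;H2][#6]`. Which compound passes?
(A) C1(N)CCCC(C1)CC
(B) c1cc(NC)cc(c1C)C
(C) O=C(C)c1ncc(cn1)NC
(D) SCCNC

[NX3;H2][#6] describes a trivalent nitrogen with two H attached to carbon (a primary amine).
(A) contains a primary amino group (-NH2), which satisfies every atom and bond constraint.
(B) has an N-methylamino group (-NHCH3) but the nitrogen bears two carbons and only one H (H1), not H2.
(C) has an N-methylamino group (-NHCH3) but the nitrogen bears two carbons and only one H (H1), not H2.
(D) has an N-methylamino group (-NHCH3) but the nitrogen bears two carbons and only one H (H1), not H2.
So the answer is (A).

A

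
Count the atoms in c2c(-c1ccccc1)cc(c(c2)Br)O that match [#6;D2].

8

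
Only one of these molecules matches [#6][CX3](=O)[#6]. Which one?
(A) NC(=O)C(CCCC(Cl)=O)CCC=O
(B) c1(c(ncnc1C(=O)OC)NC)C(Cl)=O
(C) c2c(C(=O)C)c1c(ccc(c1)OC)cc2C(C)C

C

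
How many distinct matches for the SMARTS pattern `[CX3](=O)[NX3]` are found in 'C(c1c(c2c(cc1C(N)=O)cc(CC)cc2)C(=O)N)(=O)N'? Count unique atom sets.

3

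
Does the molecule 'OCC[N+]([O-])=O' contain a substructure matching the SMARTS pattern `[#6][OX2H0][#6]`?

No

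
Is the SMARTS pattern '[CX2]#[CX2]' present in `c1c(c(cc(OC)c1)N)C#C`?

Yes

The pattern [CX2]#[CX2] describes a carbon-carbon triple bond — an alkyne.
The molecule carries an ethynyl group (-C#CH), whose atoms satisfy every constraint of the query, so the pattern matches.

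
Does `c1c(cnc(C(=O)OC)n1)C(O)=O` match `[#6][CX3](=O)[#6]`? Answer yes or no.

No

The pattern [#6][CX3](=O)[#6] describes a carbonyl carbon (no H) flanked by two carbons — a ketone.
The closest candidate here is a carboxylic acid group (-C(=O)OH), but one neighbour of the carbonyl carbon is O, not C. No other fragment satisfies the full query, so there is no match.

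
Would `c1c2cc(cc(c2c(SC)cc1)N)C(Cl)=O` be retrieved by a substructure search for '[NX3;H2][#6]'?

Yes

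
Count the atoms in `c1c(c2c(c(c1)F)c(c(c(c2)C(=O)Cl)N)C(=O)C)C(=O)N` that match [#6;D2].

3

Check the 21 heavy atoms by environment: 7× c (aromatic, D3) → no; 3× c (aromatic, D2) → match; 1× F (D1) → no; 2× N (D1) → no; 3× C (D3) → no; 3× O (D1) → no; 1× Cl (D1) → no; 1× C (D1) → no.
That gives 3 matching atoms.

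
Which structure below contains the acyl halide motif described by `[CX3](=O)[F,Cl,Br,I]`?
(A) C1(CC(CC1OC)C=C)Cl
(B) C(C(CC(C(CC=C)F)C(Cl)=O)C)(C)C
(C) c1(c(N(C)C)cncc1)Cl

B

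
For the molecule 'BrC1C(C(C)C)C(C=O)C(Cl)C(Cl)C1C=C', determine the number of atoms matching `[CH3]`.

2

The query [CH3] means: aliphatic carbon with exactly three hydrogens.
Check the 16 heavy atoms by environment: 9× C (H1) → no; 1× O (H0) → no; 2× C (H3) → match; 2× Cl (H0) → no; 1× Br (H0) → no; 1× C (H2) → no.
That gives 2 matching atoms.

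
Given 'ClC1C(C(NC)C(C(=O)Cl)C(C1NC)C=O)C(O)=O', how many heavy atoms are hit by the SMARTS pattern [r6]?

The query [r6] means: r6 matches atoms in a six-membered ring.
Check the 19 heavy atoms by environment: 6× C (in 6-ring) → match; 2× Cl (acyclic) → no; 5× C (acyclic) → no; 4× O (acyclic) → no; 2× N (acyclic) → no.
That gives 6 matching atoms.

6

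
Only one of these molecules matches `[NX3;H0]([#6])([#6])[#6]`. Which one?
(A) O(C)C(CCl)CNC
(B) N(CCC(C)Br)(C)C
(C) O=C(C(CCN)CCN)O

B

[NX3;H0]([#6])([#6])[#6] describes a trivalent nitrogen with no H, bonded to three carbons (a tertiary amine).
(A) has an N-methylamino group (-NHCH3) but the nitrogen still has one H (H1), not H0.
(B) contains a dimethylamino group (-N(CH3)2), which satisfies every atom and bond constraint.
(C) has a primary amino group (-NH2) but the nitrogen has H2, not H0 with three carbons.
So the answer is (B).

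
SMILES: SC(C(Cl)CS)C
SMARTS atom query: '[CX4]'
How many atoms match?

4

The query [CX4] means: C with X4: aliphatic carbon with exactly 4 total connections (bonds + H).
Check the 7 heavy atoms by environment: 4× C (X4) → match; 1× Cl (X1) → no; 2× S (X2) → no.
That gives 4 matching atoms.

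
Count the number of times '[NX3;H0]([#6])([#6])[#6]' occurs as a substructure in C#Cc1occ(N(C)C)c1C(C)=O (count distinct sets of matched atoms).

1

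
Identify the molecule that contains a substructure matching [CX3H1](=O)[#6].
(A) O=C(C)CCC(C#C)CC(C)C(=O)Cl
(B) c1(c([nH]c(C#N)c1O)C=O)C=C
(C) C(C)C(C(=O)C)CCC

B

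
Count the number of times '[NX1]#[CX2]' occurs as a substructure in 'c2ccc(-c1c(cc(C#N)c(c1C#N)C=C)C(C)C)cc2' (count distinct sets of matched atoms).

[NX1]#[CX2] is the SMARTS for a nitrile: a nitrogen triple-bonded to a two-connected carbon.
The molecule carries 2 separate instances of a nitrile (-C#N) meeting every constraint; each maps to a distinct set of atoms, giving 2 matches.

2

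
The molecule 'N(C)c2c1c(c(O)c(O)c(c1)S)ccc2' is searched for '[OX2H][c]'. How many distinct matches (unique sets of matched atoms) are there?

[OX2H][c] is the SMARTS for a phenol: a hydroxyl oxygen attached to an aromatic carbon.
The molecule carries 2 separate instances of a hydroxyl group (-OH) meeting every constraint; each maps to a distinct set of atoms, giving 2 matches.

2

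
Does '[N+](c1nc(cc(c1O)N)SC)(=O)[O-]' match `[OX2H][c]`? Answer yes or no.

The pattern [OX2H][c] describes a hydroxyl oxygen attached to an aromatic carbon — a phenol.
The molecule carries a hydroxyl group (-OH), whose atoms satisfy every constraint of the query, so the pattern matches.

Yes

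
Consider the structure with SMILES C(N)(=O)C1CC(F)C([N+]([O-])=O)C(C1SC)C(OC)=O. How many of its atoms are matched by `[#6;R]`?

6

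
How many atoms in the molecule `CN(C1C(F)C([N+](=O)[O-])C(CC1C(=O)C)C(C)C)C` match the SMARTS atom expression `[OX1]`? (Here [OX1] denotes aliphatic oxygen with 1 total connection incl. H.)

The query [OX1] means: aliphatic oxygen with one total connection — typically a carbonyl =O or an oxide.
Check the 19 heavy atoms by environment: 12× C (X4) → no; 1× N (X3) → no; 1× C (X3) → no; 2× O (X1) → match; 1× F (X1) → no; 1× N (charge +1, X3) → no; 1× O (charge -1, X1) → match.
Summing the matching environments: 2 + 1 = 3 matching atoms.

3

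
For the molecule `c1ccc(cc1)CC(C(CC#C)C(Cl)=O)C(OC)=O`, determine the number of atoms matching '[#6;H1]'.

8

The query [#6;H1] means: any carbon bearing exactly one hydrogen.
Check the 19 heavy atoms by environment: 2× C (H2) → no; 3× C (H1) → match; 3× C (H0) → no; 3× O (H0) → no; 1× C (H3) → no; 1× Cl (H0) → no; 1× c (aromatic, H0) → no; 5× c (aromatic, H1) → match.
Summing the matching environments: 3 + 5 = 8 matching atoms.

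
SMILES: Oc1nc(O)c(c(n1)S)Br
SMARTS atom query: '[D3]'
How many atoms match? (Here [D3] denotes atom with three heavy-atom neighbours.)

4

Check the 10 heavy atoms by environment: 2× n (aromatic, D2) → no; 4× c (aromatic, D3) → match; 1× Br (D1) → no; 2× O (D1) → no; 1× S (D1) → no.
That gives 4 matching atoms.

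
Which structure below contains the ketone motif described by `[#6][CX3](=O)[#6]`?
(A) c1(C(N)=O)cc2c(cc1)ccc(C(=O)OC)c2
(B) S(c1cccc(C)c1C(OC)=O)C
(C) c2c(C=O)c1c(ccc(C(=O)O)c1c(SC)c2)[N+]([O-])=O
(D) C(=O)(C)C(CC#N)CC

[#6][CX3](=O)[#6] describes a carbonyl carbon (no H) flanked by two carbons (a ketone).
(A) has a methyl-ester group (-C(=O)OCH3) but one neighbour of the carbonyl carbon is O, not C.
(B) has a methyl-ester group (-C(=O)OCH3) but one neighbour of the carbonyl carbon is O, not C.
(C) has a carboxylic acid group (-C(=O)OH) but one neighbour of the carbonyl carbon is O, not C.
(D) contains an acetyl/ketone group (-C(=O)CH3), which satisfies every atom and bond constraint.
So the answer is (D).

D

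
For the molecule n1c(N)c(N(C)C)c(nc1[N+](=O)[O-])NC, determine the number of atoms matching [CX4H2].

The query [CX4H2] means: sp3 carbon (X4) with exactly two hydrogens.
Check the 15 heavy atoms by environment: 2× n (aromatic, H0, X2) → no; 4× c (aromatic, H0, X3) → no; 1× N (charge +1, H0, X3) → no; 1× O (charge -1, H0, X1) → no; 1× O (H0, X1) → no; 1× N (H1, X3) → no; 3× C (H3, X4) → no; 1× N (H2, X3) → no; 1× N (H0, X3) → no.
No environment satisfies the query, so 0 matching atoms.

0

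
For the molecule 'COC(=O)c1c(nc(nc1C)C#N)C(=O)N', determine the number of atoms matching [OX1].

2

The query [OX1] means: aliphatic oxygen with one total connection — typically a carbonyl =O or an oxide.
Check the 16 heavy atoms by environment: 2× n (aromatic, X2) → no; 4× c (aromatic, X3) → no; 2× C (X3) → no; 2× O (X1) → match; 1× N (X3) → no; 1× C (X2) → no; 1× N (X1) → no; 2× C (X4) → no; 1× O (X2) → no.
That gives 2 matching atoms.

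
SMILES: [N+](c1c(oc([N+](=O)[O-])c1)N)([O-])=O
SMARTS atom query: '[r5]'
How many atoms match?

5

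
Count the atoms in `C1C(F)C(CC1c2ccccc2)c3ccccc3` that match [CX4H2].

2

The query [CX4H2] means: sp3 carbon (X4) with exactly two hydrogens.
Check the 18 heavy atoms by environment: 2× C (H2, X4) → match; 3× C (H1, X4) → no; 2× c (aromatic, H0, X3) → no; 10× c (aromatic, H1, X3) → no; 1× F (H0, X1) → no.
That gives 2 matching atoms.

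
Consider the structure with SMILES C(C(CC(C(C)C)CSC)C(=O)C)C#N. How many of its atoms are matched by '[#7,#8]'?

The query [#7,#8] means: nitrogen or oxygen (comma = OR).
Check the 15 heavy atoms by environment: 12× C → no; 1× N → match; 1× O → match; 1× S → no.
Summing the matching environments: 1 + 1 = 2 matching atoms.

2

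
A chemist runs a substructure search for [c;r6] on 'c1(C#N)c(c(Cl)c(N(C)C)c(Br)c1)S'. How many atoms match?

6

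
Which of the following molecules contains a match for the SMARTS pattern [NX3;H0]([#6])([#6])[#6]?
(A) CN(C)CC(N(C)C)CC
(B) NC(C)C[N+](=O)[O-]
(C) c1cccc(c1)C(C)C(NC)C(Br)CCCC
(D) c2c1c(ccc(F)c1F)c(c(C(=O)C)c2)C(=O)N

A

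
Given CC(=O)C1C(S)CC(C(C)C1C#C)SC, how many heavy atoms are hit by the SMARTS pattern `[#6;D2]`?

2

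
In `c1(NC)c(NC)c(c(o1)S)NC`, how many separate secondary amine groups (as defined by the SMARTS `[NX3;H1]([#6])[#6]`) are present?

3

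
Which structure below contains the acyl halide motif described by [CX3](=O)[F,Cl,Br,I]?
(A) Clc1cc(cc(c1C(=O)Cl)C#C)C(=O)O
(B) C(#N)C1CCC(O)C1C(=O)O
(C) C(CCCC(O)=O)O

A

[CX3](=O)[F,Cl,Br,I] describes a carbonyl carbon bonded to a halogen (an acyl halide).
(A) contains an acyl chloride (-C(=O)Cl), which satisfies every atom and bond constraint.
(B) has a carboxylic acid group (-C(=O)OH) but the carbonyl is bonded to -OH, not to a halogen.
(C) has a carboxylic acid group (-C(=O)OH) but the carbonyl is bonded to -OH, not to a halogen.
So the answer is (A).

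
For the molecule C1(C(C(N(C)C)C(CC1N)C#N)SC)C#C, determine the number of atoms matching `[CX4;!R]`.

3

The query [CX4;!R] means: aliphatic carbon with four total connections, not in a ring.
Check the 16 heavy atoms by environment: 6× C (X4, in 6-ring) → no; 2× N (X3, acyclic) → no; 3× C (X4, acyclic) → match; 3× C (X2, acyclic) → no; 1× N (X1, acyclic) → no; 1× S (X2, acyclic) → no.
That gives 3 matching atoms.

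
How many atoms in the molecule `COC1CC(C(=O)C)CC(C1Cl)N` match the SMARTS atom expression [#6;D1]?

The query [#6;D1] means: carbon bonded to exactly one heavy atom.
Check the 13 heavy atoms by environment: 5× C (D3) → no; 2× C (D2) → no; 1× N (D1) → no; 1× O (D2) → no; 2× C (D1) → match; 1× Cl (D1) → no; 1× O (D1) → no.
That gives 2 matching atoms.

2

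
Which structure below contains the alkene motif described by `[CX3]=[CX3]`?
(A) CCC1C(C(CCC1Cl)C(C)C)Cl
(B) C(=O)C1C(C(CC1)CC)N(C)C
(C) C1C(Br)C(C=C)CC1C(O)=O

C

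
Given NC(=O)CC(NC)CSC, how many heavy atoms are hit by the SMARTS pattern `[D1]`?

4

The query [D1] means: atom with exactly one heavy-atom neighbour (degree 1).
Check the 10 heavy atoms by environment: 2× C (D2) → no; 2× C (D3) → no; 1× N (D2) → no; 2× C (D1) → match; 1× O (D1) → match; 1× N (D1) → match; 1× S (D2) → no.
Summing the matching environments: 2 + 1 + 1 = 4 matching atoms.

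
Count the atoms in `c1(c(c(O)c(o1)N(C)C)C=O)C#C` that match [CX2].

The query [CX2] means: C with X2: aliphatic carbon with exactly 2 total connections.
Check the 13 heavy atoms by environment: 1× o (aromatic, X2) → no; 4× c (aromatic, X3) → no; 1× O (X2) → no; 2× C (X2) → match; 1× C (X3) → no; 1× O (X1) → no; 1× N (X3) → no; 2× C (X4) → no.
That gives 2 matching atoms.

2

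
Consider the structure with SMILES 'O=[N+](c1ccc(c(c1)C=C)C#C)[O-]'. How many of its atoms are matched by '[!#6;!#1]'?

3

Check the 13 heavy atoms by environment: 6× c (aromatic) → no; 1× N (charge +1) → match; 1× O (charge -1) → match; 1× O → match; 4× C → no.
Summing the matching environments: 1 + 1 + 1 = 3 matching atoms.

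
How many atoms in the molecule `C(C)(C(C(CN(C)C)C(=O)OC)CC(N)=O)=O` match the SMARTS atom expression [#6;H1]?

The query [#6;H1] means: any carbon bearing exactly one hydrogen.
Check the 17 heavy atoms by environment: 2× C (H2) → no; 2× C (H1) → match; 3× C (H0) → no; 4× O (H0) → no; 4× C (H3) → no; 1× N (H0) → no; 1× N (H2) → no.
That gives 2 matching atoms.

2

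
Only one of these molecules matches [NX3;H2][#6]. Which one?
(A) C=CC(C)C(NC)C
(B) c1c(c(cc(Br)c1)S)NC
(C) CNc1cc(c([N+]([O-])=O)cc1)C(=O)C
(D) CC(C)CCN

D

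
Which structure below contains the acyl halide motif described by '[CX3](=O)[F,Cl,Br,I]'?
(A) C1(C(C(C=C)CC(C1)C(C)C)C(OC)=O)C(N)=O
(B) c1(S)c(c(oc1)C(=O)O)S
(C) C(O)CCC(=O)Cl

C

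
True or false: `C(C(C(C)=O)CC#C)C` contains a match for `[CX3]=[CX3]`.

False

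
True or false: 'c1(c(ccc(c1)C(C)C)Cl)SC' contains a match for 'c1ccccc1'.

The pattern c1ccccc1 describes six aromatic carbons in a ring — a benzene ring.
The required atom environment is present in the molecule, so the pattern matches.

True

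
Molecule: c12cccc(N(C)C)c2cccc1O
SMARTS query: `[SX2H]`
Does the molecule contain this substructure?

No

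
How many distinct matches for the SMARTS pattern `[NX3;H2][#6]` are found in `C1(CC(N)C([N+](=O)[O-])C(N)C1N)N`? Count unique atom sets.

[NX3;H2][#6] is the SMARTS for a primary amine: a trivalent nitrogen with two H attached to carbon.
The molecule carries 4 separate instances of a primary amino group (-NH2) meeting every constraint; each maps to a distinct set of atoms, giving 4 matches.

4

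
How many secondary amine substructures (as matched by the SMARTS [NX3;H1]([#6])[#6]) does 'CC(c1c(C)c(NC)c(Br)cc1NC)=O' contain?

2

[NX3;H1]([#6])[#6] is the SMARTS for a secondary amine: a trivalent nitrogen with one H, bonded to two carbons.
The molecule carries 2 separate instances of an N-methylamino group (-NHCH3) meeting every constraint; each maps to a distinct set of atoms, giving 2 matches.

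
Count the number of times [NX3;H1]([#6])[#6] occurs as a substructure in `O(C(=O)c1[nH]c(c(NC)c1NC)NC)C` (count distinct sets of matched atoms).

[NX3;H1]([#6])[#6] is the SMARTS for a secondary amine: a trivalent nitrogen with one H, bonded to two carbons.
The molecule carries 3 separate instances of an N-methylamino group (-NHCH3) meeting every constraint; each maps to a distinct set of atoms, giving 3 matches.

3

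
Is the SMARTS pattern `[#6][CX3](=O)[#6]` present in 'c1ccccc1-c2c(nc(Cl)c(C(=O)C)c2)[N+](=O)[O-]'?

Yes

The pattern [#6][CX3](=O)[#6] describes a carbonyl carbon (no H) flanked by two carbons — a ketone.
The molecule carries an acetyl/ketone group (-C(=O)CH3), whose atoms satisfy every constraint of the query, so the pattern matches.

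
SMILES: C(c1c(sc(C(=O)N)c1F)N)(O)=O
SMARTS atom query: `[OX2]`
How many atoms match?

The query [OX2] means: aliphatic oxygen with two total connections — ether, hydroxyl, or ester single-bond O.
Check the 13 heavy atoms by environment: 1× s (aromatic, X2) → no; 4× c (aromatic, X3) → no; 2× C (X3) → no; 2× O (X1) → no; 1× O (X2) → match; 1× F (X1) → no; 2× N (X3) → no.
That gives 1 matching atom.

1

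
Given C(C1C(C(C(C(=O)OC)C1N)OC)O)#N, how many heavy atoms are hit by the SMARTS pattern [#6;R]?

The query [#6;R] means: carbon that is part of a ring.
Check the 15 heavy atoms by environment: 5× C (in 5-ring) → match; 4× O (acyclic) → no; 4× C (acyclic) → no; 2× N (acyclic) → no.
That gives 5 matching atoms.

5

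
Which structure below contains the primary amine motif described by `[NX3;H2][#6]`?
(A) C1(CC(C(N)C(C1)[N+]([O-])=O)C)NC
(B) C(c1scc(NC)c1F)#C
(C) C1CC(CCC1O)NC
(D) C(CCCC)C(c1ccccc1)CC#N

[NX3;H2][#6] describes a trivalent nitrogen with two H attached to carbon (a primary amine).
(A) contains a primary amino group (-NH2), which satisfies every atom and bond constraint.
(B) has an N-methylamino group (-NHCH3) but the nitrogen bears two carbons and only one H (H1), not H2.
(C) has an N-methylamino group (-NHCH3) but the nitrogen bears two carbons and only one H (H1), not H2.
(D) has a nitrile (-C#N) but the nitrogen is NX1 (triple-bonded), not NX3 with two H.
So the answer is (A).

A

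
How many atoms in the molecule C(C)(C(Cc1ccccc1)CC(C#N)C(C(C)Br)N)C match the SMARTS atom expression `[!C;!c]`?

3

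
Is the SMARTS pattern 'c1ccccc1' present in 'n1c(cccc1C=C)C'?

The pattern c1ccccc1 describes six aromatic carbons in a ring — a benzene ring.
The closest candidate here is a methyl group (-CH3), but no six-membered all-carbon aromatic ring is present. No other fragment satisfies the full query, so there is no match.

No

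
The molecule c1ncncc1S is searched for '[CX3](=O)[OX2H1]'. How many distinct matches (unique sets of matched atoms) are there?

[CX3](=O)[OX2H1] is the SMARTS for a carboxylic acid: an sp2 carbon double-bonded to O and single-bonded to an -OH oxygen.
No fragment in the molecule satisfies every constraint, giving 0 matches.

0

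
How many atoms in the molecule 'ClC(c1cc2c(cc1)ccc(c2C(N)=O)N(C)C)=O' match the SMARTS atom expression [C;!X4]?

2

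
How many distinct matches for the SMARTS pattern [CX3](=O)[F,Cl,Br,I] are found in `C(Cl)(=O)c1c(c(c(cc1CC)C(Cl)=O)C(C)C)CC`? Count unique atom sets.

[CX3](=O)[F,Cl,Br,I] is the SMARTS for an acyl halide: a carbonyl carbon bonded to a halogen.
The molecule carries 2 separate instances of an acyl chloride (-C(=O)Cl) meeting every constraint; each maps to a distinct set of atoms, giving 2 matches.

2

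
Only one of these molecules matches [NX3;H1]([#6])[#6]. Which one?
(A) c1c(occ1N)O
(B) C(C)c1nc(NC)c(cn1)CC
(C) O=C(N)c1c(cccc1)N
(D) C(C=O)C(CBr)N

B

[NX3;H1]([#6])[#6] describes a trivalent nitrogen with one H, bonded to two carbons (a secondary amine).
(A) has a primary amino group (-NH2) but the nitrogen has H2 and only one carbon neighbour.
(B) contains an N-methylamino group (-NHCH3), which satisfies every atom and bond constraint.
(C) has a primary amino group (-NH2) but the nitrogen has H2 and only one carbon neighbour.
(D) has a primary amino group (-NH2) but the nitrogen has H2 and only one carbon neighbour.
So the answer is (B).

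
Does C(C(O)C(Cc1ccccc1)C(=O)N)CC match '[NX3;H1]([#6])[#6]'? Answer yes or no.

No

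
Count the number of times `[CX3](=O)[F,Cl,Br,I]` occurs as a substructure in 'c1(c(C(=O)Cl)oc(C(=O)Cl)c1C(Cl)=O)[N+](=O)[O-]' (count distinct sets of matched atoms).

[CX3](=O)[F,Cl,Br,I] is the SMARTS for an acyl halide: a carbonyl carbon bonded to a halogen.
The molecule carries 3 separate instances of an acyl chloride (-C(=O)Cl) meeting every constraint; each maps to a distinct set of atoms, giving 3 matches.

3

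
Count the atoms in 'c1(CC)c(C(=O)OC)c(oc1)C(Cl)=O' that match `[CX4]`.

3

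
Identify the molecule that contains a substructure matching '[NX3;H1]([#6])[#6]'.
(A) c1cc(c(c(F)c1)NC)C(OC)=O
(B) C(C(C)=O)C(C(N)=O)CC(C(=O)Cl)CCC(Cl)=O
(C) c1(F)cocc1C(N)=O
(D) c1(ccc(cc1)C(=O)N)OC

A

[NX3;H1]([#6])[#6] describes a trivalent nitrogen with one H, bonded to two carbons (a secondary amine).
(A) contains an N-methylamino group (-NHCH3), which satisfies every atom and bond constraint.
(B) has a primary amide (-C(=O)NH2) but the -C(=O)NH2 nitrogen has H2, not H1.
(C) has a primary amide (-C(=O)NH2) but the -C(=O)NH2 nitrogen has H2, not H1.
(D) has a primary amide (-C(=O)NH2) but the -C(=O)NH2 nitrogen has H2, not H1.
So the answer is (A).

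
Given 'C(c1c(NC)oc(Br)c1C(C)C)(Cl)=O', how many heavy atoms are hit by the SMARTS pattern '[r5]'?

The query [r5] means: r5 matches atoms in a five-membered ring.
Check the 14 heavy atoms by environment: 1× o (aromatic, in 5-ring) → match; 4× c (aromatic, in 5-ring) → match; 1× N (acyclic) → no; 5× C (acyclic) → no; 1× Br (acyclic) → no; 1× O (acyclic) → no; 1× Cl (acyclic) → no.
Summing the matching environments: 1 + 4 = 5 matching atoms.

5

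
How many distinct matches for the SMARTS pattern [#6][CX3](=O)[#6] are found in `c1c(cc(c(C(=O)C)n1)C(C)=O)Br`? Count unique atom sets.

[#6][CX3](=O)[#6] is the SMARTS for a ketone: a carbonyl carbon (no H) flanked by two carbons.
The molecule carries 2 separate instances of an acetyl/ketone group (-C(=O)CH3) meeting every constraint; each maps to a distinct set of atoms, giving 2 matches.

2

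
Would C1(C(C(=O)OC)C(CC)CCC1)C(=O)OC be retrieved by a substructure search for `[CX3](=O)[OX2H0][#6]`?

Yes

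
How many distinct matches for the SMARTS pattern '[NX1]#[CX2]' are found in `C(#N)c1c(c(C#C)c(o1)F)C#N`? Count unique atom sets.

2

[NX1]#[CX2] is the SMARTS for a nitrile: a nitrogen triple-bonded to a two-connected carbon.
The molecule carries 2 separate instances of a nitrile (-C#N) meeting every constraint; each maps to a distinct set of atoms, giving 2 matches.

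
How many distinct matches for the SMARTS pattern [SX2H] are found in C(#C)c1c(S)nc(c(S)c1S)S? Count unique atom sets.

4

[SX2H] is the SMARTS for a thiol: an aliphatic sulfur with two connections, one being H.
The molecule carries 4 separate instances of a thiol (-SH) meeting every constraint; each maps to a distinct set of atoms, giving 4 matches.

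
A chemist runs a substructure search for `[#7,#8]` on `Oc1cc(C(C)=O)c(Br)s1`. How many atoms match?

Check the 10 heavy atoms by environment: 1× s (aromatic) → no; 4× c (aromatic) → no; 2× O → match; 2× C → no; 1× Br → no.
That gives 2 matching atoms.

2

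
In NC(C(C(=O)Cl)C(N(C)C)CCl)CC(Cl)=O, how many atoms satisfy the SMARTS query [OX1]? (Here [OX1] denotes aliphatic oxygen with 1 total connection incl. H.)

2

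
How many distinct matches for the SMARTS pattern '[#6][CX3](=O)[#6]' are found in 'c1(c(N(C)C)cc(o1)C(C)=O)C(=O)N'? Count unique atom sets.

1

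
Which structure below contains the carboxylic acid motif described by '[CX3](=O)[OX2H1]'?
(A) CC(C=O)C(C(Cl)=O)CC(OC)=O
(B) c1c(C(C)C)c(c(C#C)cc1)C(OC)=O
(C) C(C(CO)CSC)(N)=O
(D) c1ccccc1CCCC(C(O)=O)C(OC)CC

D

[CX3](=O)[OX2H1] describes an sp2 carbon double-bonded to O and single-bonded to an -OH oxygen (a carboxylic acid).
(A) has an acyl chloride (-C(=O)Cl) but the carbonyl is bonded to Cl, not to an -OH oxygen.
(B) has a methyl-ester group (-C(=O)OCH3) but the singly-bonded O has no H (OX2H0, not OX2H1).
(C) has a primary amide (-C(=O)NH2) but the carbonyl is bonded to N, not to an -OH oxygen.
(D) contains a carboxylic acid group (-C(=O)OH), which satisfies every atom and bond constraint.
So the answer is (D).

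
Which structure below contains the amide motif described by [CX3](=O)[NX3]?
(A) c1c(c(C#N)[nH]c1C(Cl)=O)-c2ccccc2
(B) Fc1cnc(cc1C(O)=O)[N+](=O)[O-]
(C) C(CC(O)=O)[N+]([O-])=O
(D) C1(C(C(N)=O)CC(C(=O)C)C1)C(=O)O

D

[CX3](=O)[NX3] describes a carbonyl carbon bonded to a trivalent nitrogen (an amide).
(A) has a nitrile (-C#N) but the nitrile N is NX1 (triple-bonded), not NX3.
(B) has a carboxylic acid group (-C(=O)OH) but the carbonyl is bonded to O, not to an NX3 nitrogen.
(C) has a carboxylic acid group (-C(=O)OH) but the carbonyl is bonded to O, not to an NX3 nitrogen.
(D) contains a primary amide (-C(=O)NH2), which satisfies every atom and bond constraint.
So the answer is (D).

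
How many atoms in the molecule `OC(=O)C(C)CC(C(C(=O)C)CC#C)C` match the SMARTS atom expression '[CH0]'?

Check the 15 heavy atoms by environment: 3× C (H3) → no; 4× C (H1) → no; 2× C (H2) → no; 3× C (H0) → match; 2× O (H0) → no; 1× O (H1) → no.
That gives 3 matching atoms.

3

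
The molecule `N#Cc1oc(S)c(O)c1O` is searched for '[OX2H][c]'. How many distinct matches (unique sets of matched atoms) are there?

2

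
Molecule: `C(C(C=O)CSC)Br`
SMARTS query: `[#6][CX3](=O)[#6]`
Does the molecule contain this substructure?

The pattern [#6][CX3](=O)[#6] describes a carbonyl carbon (no H) flanked by two carbons — a ketone.
The closest candidate here is an aldehyde (-CHO), but the carbonyl carbon has H1, so it is not flanked by two carbons. No other fragment satisfies the full query, so there is no match.

No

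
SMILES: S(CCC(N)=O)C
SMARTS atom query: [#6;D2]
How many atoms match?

Check the 7 heavy atoms by environment: 2× C (D2) → match; 1× S (D2) → no; 1× C (D1) → no; 1× C (D3) → no; 1× O (D1) → no; 1× N (D1) → no.
That gives 2 matching atoms.

2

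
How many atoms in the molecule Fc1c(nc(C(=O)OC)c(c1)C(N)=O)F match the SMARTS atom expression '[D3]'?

6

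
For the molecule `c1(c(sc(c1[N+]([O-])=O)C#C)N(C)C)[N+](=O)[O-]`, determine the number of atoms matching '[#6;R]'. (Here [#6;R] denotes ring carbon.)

4

Check the 16 heavy atoms by environment: 1× s (aromatic, in 5-ring) → no; 4× c (aromatic, in 5-ring) → match; 4× C (acyclic) → no; 2× N (charge +1, acyclic) → no; 2× O (charge -1, acyclic) → no; 2× O (acyclic) → no; 1× N (acyclic) → no.
That gives 4 matching atoms.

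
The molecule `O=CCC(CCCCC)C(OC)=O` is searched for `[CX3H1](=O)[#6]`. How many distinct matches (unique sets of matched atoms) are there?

[CX3H1](=O)[#6] is the SMARTS for an aldehyde: an sp2 carbon with one H, double-bonded to O and single-bonded to carbon.
Exactly one fragment in the molecule meets all constraints, giving 1 match.

1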